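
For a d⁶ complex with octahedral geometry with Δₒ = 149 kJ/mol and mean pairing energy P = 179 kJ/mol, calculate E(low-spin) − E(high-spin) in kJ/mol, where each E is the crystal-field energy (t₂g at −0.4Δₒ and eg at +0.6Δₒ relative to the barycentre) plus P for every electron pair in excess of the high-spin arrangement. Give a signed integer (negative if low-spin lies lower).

60

In the high-spin limit (t₂g⁴ eg²) the orbital term is -0.4Δₒ = -60 kJ/mol, with no excess pairing.
For low-spin the configuration is t₂g⁶ eg⁰: orbital energy -2.4 × 149 = -358 kJ/mol, and 2 additional pairs relative to high-spin add 358 kJ/mol, giving 0 kJ/mol.
E(LS) − E(HS) = 0 − (-60) = 60 kJ/mol.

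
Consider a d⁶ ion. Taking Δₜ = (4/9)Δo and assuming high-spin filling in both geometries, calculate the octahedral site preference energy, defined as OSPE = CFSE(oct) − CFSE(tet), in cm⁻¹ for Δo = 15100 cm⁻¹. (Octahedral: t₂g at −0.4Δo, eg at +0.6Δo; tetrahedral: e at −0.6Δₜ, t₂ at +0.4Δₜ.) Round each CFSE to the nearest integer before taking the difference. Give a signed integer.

-2013

Octahedral (high-spin): t₂g⁴ eg², CFSE = 4(−0.4) + 2(+0.6) = -0.4Δo = -0.4 × 15100 = -6040 cm⁻¹.
Tetrahedral e³ t₂³ gives -0.6Δₜ = -0.6 × (4/9) × 15100 = -4027 cm⁻¹.
Subtracting, OSPE = -6040 − (-4027) = -2013 cm⁻¹.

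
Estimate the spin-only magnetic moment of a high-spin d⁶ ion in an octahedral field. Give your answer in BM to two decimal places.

4.90 BM

Configuration: t₂g⁴ eg² → 4 unpaired electrons.
μ(spin-only) = √[4(4+2)] = √24 ≈ 4.90 BM.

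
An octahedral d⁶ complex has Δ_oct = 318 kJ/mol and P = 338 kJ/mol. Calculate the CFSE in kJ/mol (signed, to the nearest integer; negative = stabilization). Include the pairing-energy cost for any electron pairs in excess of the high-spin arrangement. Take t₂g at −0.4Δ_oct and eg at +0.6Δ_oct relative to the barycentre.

Δ_oct < P, so pairing is avoided: the ground state is high-spin.
Configuration: t₂g⁴ eg².
Orbital CFSE = -0.4Δ_oct = -0.4 × 318 = -127 kJ/mol.
High-spin has no excess pairs, so no pairing correction applies.

-127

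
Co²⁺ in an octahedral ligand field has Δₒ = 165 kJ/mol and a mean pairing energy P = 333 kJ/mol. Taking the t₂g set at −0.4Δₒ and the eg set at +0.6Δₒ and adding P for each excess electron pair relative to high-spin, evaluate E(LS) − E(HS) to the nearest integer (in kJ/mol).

Co is in group 9, so Co²⁺ is d⁷ (9 − 2 = 7).
In the high-spin limit (t₂g⁵ eg²) the orbital term is -0.8Δₒ = -132 kJ/mol, with no excess pairing.
For low-spin the configuration is t₂g⁶ eg¹: orbital energy -1.8 × 165 = -297 kJ/mol, and 1 additional pair relative to high-spin adds 333 kJ/mol, giving 36 kJ/mol.
E(LS) − E(HS) = 36 − (-132) = 168 kJ/mol.

168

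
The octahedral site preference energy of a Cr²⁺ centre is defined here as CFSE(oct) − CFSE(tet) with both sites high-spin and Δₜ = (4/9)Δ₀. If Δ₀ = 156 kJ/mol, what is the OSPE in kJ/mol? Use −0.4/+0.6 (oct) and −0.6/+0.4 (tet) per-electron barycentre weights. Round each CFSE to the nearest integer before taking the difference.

-66

Cr²⁺: group 6, so d-count = 6 − 2 = 4.
Octahedral (high-spin): t₂g³ eg¹, CFSE = 3(−0.4) + 1(+0.6) = -0.6Δ₀ = -0.6 × 156 = -94 kJ/mol.
Tetrahedral e² t₂² gives -0.4Δₜ = -0.4 × (4/9) × 156 = -28 kJ/mol.
OSPE = CFSE(oct) − CFSE(tet) = -94 − (-28) = -66 kJ/mol.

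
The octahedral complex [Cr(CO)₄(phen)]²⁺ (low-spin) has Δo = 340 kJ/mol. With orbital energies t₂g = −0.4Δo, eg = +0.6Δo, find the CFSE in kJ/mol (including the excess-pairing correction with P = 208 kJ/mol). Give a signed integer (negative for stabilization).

Ligand charges: 4×(+0) from CO and 1×(+0) from phen sum to +0; with overall charge +2, Cr is +2.
Group 6 minus oxidation state +2 gives a d⁴ configuration for Cr²⁺.
Electron filling gives t₂g⁴ eg⁰.
CFSE(orbital) = 4×(-0.4Δo) + 0×(0.6Δo) = -1.6Δo; with Δo = 340 kJ/mol that is -544 kJ/mol.
High-spin d⁴ would be t₂g³ eg¹ with 0 pairs; low-spin has 1, so 1 excess pair costs +1P = +208 kJ/mol.
Net CFSE = -544 + 208 = -336 kJ/mol.

-336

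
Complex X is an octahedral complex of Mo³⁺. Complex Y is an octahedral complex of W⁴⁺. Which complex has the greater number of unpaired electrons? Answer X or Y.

X

X: Mo³⁺: group 6, so d-count = 6 − 3 = 3; For octahedral d³ the high- and low-spin configurations coincide; t2g^3 e_g^0 → 3 unpaired.
Y: W sits in group 6; removing 4 electrons leaves W⁴⁺ with 6 − 4 = 2 d electrons; For octahedral d² the high- and low-spin configurations coincide; t₂g² eg⁰ → 2 unpaired.
So X has more unpaired electrons.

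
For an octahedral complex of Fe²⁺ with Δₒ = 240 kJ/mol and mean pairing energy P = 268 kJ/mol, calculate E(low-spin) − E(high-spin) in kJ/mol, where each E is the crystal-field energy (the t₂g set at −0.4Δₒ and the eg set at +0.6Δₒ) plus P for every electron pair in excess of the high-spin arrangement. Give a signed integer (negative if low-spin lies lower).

Group 8 minus oxidation state +2 gives a d⁶ configuration for Fe²⁺.
High-spin d⁶ fills as t₂g⁴ eg² with CFSE 4(−0.4) + 2(+0.6) = -0.4Δₒ = -96 kJ/mol.
For low-spin the configuration is t₂g⁶ eg⁰: orbital energy -2.4 × 240 = -576 kJ/mol, and 2 additional pairs relative to high-spin add 536 kJ/mol, giving -40 kJ/mol.
The difference is -40 − (-96) = 56 kJ/mol, so high-spin lies lower.

56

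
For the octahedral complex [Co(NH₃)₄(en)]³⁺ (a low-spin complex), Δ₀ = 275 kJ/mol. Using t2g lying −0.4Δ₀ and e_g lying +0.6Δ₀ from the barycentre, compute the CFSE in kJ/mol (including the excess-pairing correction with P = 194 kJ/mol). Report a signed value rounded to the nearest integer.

Ligand charges: 4×(+0) from NH₃ and 1×(+0) from en sum to +0; with overall charge +3, Co is +3.
Co is in group 9, so Co³⁺ is d⁶ (9 − 3 = 6).
The d⁶ electrons fill as t2g^6 e_g^0.
CFSE(orbital) = 6×(-0.4Δ₀) + 0×(0.6Δ₀) = -2.4Δ₀; with Δ₀ = 275 kJ/mol that is -660 kJ/mol.
Pairing penalty: 3 pairs vs 1 in the high-spin reference → 2 extra × P = 388 kJ/mol.
Net CFSE = -660 + 388 = -272 kJ/mol.

-272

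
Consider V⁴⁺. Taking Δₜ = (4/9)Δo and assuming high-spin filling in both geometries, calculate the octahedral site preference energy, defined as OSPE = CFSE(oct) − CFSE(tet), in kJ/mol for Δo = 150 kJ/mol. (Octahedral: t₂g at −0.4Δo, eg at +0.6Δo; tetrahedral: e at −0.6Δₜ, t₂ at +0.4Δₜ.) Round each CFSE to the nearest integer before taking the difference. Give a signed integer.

-20

V sits in group 5; removing 4 electrons leaves V⁴⁺ with 5 − 4 = 1 d electrons.
Octahedral (high-spin): t₂g¹ eg⁰, CFSE = 1(−0.4) + 0(+0.6) = -0.4Δo = -0.4 × 150 = -60 kJ/mol.
In a tetrahedral site the filling is e¹ t₂⁰: CFSE(tet) = -0.6Δₜ = -0.6 × (4/9)(150) = -40 kJ/mol.
Subtracting, OSPE = -60 − (-40) = -20 kJ/mol.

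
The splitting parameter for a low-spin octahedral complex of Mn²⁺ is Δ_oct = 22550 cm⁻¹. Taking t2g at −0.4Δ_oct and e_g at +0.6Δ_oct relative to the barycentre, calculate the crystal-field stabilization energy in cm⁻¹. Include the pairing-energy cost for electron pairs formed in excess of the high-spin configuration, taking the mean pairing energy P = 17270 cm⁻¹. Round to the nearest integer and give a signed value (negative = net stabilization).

-10560

Group 7 minus oxidation state +2 gives a d⁵ configuration for Mn²⁺.
Configuration: t2g^5 e_g^0.
Orbital CFSE = 5(-0.4) + 0(0.6) = -2.0Δ_oct = -2.0 × 22550 = -45100 cm⁻¹.
Pairing penalty: 2 pairs vs 0 in the high-spin reference → 2 extra × P = 34540 cm⁻¹.
Overall CFSE = -45100 + 34540 = -10560 cm⁻¹.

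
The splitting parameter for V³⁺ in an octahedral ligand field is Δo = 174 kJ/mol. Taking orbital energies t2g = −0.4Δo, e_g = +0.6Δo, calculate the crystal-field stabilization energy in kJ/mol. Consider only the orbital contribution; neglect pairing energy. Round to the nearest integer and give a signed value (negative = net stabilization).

-139

V sits in group 5; removing 3 electrons leaves V³⁺ with 5 − 3 = 2 d electrons.
Configuration: t2g^2 e_g^0.
CFSE(orbital) = 2×(-0.4Δo) + 0×(0.6Δo) = -0.8Δo; with Δo = 174 kJ/mol that is -139 kJ/mol.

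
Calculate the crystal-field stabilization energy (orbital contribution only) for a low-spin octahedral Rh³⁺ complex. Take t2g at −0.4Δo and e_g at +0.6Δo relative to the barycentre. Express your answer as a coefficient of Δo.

-2.4 Δo

Rh³⁺: group 9, so d-count = 9 − 3 = 6.
Configuration: t2g^6 e_g^0.
CFSE = 6(-0.4Δo) + 0(0.6Δo) = -2.4Δo + 0.0Δo = -2.4Δo.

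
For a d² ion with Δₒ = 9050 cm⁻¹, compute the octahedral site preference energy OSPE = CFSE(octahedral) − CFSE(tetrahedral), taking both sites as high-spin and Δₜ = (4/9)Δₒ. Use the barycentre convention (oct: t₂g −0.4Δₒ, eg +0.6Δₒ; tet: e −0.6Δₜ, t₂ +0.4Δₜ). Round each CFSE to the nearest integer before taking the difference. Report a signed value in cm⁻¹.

Octahedral high-spin t₂g² eg⁰: CFSE = -0.8 × 9050 = -7240 cm⁻¹.
Tetrahedral e² t₂⁰ gives -1.2Δₜ = -1.2 × (4/9) × 9050 = -4827 cm⁻¹.
Subtracting, OSPE = -7240 − (-4827) = -2413 cm⁻¹.

-2413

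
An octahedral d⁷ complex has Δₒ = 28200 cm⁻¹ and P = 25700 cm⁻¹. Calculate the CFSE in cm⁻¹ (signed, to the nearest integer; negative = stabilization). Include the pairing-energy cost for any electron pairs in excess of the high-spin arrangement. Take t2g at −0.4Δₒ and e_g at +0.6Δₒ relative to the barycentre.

Δₒ > P, so pairing is preferred: the ground state is low-spin.
Filling d⁷ accordingly: t2g^6 e_g^1.
Orbital CFSE = -1.8Δₒ = -1.8 × 28200 = -50760 cm⁻¹.
Excess pairs vs high-spin: 3 − 2 = 1; pairing cost = +25700 cm⁻¹.
Net CFSE = -50760 + 25700 = -25060 cm⁻¹.

-25060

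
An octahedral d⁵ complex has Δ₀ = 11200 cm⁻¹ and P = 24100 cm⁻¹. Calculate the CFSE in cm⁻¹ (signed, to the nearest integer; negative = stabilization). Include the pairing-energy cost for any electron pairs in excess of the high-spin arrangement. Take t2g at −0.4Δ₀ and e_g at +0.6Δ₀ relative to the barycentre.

Δ₀ < P, so pairing is avoided: the ground state is high-spin.
Filling d⁵ accordingly: t2g^3 e_g^2.
Orbital CFSE = 0.0Δ₀ = 0.0 × 11200 = 0 cm⁻¹.
High-spin has no excess pairs, so no pairing correction applies.

0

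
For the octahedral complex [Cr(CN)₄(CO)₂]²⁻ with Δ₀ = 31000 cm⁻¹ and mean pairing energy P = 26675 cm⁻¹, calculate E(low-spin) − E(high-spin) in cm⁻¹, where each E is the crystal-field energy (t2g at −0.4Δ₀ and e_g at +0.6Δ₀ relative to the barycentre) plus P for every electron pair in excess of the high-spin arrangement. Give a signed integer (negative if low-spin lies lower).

Ligand charges: 4×(-1) from CN⁻ and 2×(+0) from CO sum to -4; with overall charge -2, Cr is +2.
Cr is in group 6, so Cr²⁺ is d⁴ (6 − 2 = 4).
High-spin d⁴ fills as t2g^3 e_g^1 with CFSE 3(−0.4) + 1(+0.6) = -0.6Δ₀ = -18600 cm⁻¹.
Low-spin t2g^4 e_g^0 gives -1.6Δ₀ = -49600 cm⁻¹, but forming 1 extra pair costs 1P = 26675 cm⁻¹, so E(LS) = -49600 + 26675 = -22925 cm⁻¹.
The difference is -22925 − (-18600) = -4325 cm⁻¹, so low-spin lies lower.

-4325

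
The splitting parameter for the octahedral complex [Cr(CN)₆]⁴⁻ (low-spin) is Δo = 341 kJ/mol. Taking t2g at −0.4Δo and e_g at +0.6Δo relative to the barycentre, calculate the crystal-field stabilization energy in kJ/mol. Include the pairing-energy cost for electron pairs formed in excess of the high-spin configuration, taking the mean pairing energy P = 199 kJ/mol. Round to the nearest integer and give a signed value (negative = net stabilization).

-347

Each CN⁻ contributes -1; 6 × (-1) = -6. With overall charge -4, Cr is in the +2 oxidation state.
Cr is in group 6, so Cr²⁺ is d⁴ (6 − 2 = 4).
Electron filling gives t2g^4 e_g^0.
The orbital stabilization is -1.6Δo = -1.6 × 341 = -546 kJ/mol.
Relative to high-spin t2g^3 e_g^1 (0 paired), the low-spin configuration has 1 additional pair, contributing +1 × 199 = +199 kJ/mol.
Overall CFSE = -546 + 199 = -347 kJ/mol.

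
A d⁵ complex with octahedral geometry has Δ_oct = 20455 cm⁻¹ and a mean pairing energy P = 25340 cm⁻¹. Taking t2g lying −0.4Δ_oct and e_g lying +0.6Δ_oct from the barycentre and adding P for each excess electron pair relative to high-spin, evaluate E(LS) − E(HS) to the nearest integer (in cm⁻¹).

High-spin d⁵ fills as t2g^3 e_g^2 with CFSE 3(−0.4) + 2(+0.6) = 0.0Δ_oct = 0 cm⁻¹.
Low-spin t2g^5 e_g^0 gives -2.0Δ_oct = -40910 cm⁻¹, but forming 2 extra pairs costs 2P = 50680 cm⁻¹, so E(LS) = -40910 + 50680 = 9770 cm⁻¹.
Thus E(LS) − E(HS) = 9770 cm⁻¹.

9770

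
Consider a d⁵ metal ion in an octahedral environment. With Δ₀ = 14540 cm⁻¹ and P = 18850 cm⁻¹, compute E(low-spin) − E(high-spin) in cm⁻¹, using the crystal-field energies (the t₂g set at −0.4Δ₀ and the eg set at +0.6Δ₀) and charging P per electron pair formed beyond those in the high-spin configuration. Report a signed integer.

In the high-spin limit (t₂g³ eg²) the orbital term is 0.0Δ₀ = 0 cm⁻¹, with no excess pairing.
Low-spin: t₂g⁵ eg⁰, orbital CFSE = -2.0Δ₀ = -29080 cm⁻¹; plus 2 excess pairs × P = +37700 cm⁻¹; total 8620 cm⁻¹.
The difference is 8620 − (0) = 8620 cm⁻¹, so high-spin lies lower.

8620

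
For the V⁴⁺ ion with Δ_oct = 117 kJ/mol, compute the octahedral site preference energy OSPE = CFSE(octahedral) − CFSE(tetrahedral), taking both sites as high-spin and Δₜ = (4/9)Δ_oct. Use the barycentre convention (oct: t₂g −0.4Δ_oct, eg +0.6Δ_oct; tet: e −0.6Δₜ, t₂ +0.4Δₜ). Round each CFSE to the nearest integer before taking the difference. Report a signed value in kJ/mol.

-16

V sits in group 5; removing 4 electrons leaves V⁴⁺ with 5 − 4 = 1 d electrons.
Octahedral high-spin t₂g¹ eg⁰: CFSE = -0.4 × 117 = -47 kJ/mol.
Tetrahedral e¹ t₂⁰ gives -0.6Δₜ = -0.6 × (4/9) × 117 = -31 kJ/mol.
OSPE = CFSE(oct) − CFSE(tet) = -47 − (-31) = -16 kJ/mol.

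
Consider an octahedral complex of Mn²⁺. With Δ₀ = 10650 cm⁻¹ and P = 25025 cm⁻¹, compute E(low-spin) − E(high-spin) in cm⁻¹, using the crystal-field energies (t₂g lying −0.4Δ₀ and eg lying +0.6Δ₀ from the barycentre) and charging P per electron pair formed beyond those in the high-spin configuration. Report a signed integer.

28750

Mn²⁺: group 7, so d-count = 7 − 2 = 5.
High-spin: t₂g³ eg², CFSE = 0.0Δ₀ = 0 cm⁻¹.
Low-spin: t₂g⁵ eg⁰, orbital CFSE = -2.0Δ₀ = -21300 cm⁻¹; plus 2 excess pairs × P = +50050 cm⁻¹; total 28750 cm⁻¹.
E(LS) − E(HS) = 28750 − (0) = 28750 cm⁻¹.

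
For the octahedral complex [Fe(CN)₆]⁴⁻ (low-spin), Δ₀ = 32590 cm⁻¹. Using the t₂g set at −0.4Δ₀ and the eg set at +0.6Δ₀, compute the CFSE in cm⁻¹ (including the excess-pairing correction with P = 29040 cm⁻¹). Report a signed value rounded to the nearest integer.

-20136

Each CN⁻ contributes -1; 6 × (-1) = -6. With overall charge -4, Fe is in the +2 oxidation state.
Group 8 minus oxidation state +2 gives a d⁶ configuration for Fe²⁺.
Electron filling gives t₂g⁶ eg⁰.
CFSE(orbital) = 6×(-0.4Δ₀) + 0×(0.6Δ₀) = -2.4Δ₀; with Δ₀ = 32590 cm⁻¹ that is -78216 cm⁻¹.
High-spin d⁶ would be t₂g⁴ eg² with 1 pair; low-spin has 3, so 2 excess pairs cost +2P = +58080 cm⁻¹.
Combining: -78216 + 58080 = -20136 cm⁻¹.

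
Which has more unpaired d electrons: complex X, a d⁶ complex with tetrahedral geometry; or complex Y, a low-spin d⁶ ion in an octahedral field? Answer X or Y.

X: With tetrahedral geometry the complex is necessarily high-spin; e³ t₂³ → 4 unpaired.
Y: t₂g⁶ eg⁰ → 0 unpaired.
So X has more unpaired electrons.

X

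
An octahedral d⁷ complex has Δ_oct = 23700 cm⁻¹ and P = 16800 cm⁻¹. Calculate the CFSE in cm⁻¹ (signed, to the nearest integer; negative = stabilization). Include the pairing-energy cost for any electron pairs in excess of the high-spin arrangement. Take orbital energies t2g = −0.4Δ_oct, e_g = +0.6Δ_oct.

Since Δ_oct = 23700 cm⁻¹ > P = 16800 cm⁻¹, the complex adopts the low-spin configuration.
Filling d⁷ accordingly: t2g^6 e_g^1.
Orbital CFSE = -1.8Δ_oct = -1.8 × 23700 = -42660 cm⁻¹.
Excess pairs vs high-spin: 3 − 2 = 1; pairing cost = +16800 cm⁻¹.
Net CFSE = -42660 + 16800 = -25860 cm⁻¹.

-25860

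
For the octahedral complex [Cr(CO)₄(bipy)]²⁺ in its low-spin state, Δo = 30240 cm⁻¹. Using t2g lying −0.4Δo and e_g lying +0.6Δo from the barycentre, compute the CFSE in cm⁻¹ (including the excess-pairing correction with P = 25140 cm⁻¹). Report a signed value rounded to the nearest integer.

-23244

Ligand charges: 4×(+0) from CO and 1×(+0) from bipy sum to +0; with overall charge +2, Cr is +2.
Cr²⁺: group 6, so d-count = 6 − 2 = 4.
The d⁴ electrons fill as t2g^4 e_g^0.
CFSE(orbital) = 4×(-0.4Δo) + 0×(0.6Δo) = -1.6Δo; with Δo = 30240 cm⁻¹ that is -48384 cm⁻¹.
Relative to high-spin t2g^3 e_g^1 (0 paired), the low-spin configuration has 1 additional pair, contributing +1 × 25140 = +25140 cm⁻¹.
Net CFSE = -48384 + 25140 = -23244 cm⁻¹.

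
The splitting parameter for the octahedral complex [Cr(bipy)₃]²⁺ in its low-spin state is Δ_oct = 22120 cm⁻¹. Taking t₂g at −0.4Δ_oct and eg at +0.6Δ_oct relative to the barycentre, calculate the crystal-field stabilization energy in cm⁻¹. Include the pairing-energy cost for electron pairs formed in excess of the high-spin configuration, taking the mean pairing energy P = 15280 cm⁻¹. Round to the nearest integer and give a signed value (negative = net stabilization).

bipy is neutral, so the +2 overall charge sits on Cr: oxidation state +2.
Group 6 minus oxidation state +2 gives a d⁴ configuration for Cr²⁺.
The d⁴ electrons fill as t₂g⁴ eg⁰.
Orbital CFSE = 4(-0.4) + 0(0.6) = -1.6Δ_oct = -1.6 × 22120 = -35392 cm⁻¹.
Pairing penalty: 1 pair vs 0 in the high-spin reference → 1 extra × P = 15280 cm⁻¹.
Net CFSE = -35392 + 15280 = -20112 cm⁻¹.

-20112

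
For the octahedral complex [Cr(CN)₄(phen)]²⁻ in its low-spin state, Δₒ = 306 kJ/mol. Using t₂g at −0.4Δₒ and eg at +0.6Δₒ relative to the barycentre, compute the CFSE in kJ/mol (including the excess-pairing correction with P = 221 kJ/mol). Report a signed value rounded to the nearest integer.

Ligand charges: 4×(-1) from CN⁻ and 1×(+0) from phen sum to -4; with overall charge -2, Cr is +2.
Group 6 minus oxidation state +2 gives a d⁴ configuration for Cr²⁺.
Configuration: t₂g⁴ eg⁰.
CFSE(orbital) = 4×(-0.4Δₒ) + 0×(0.6Δₒ) = -1.6Δₒ; with Δₒ = 306 kJ/mol that is -490 kJ/mol.
Pairing penalty: 1 pair vs 0 in the high-spin reference → 1 extra × P = 221 kJ/mol.
Combining: -490 + 221 = -269 kJ/mol.

-269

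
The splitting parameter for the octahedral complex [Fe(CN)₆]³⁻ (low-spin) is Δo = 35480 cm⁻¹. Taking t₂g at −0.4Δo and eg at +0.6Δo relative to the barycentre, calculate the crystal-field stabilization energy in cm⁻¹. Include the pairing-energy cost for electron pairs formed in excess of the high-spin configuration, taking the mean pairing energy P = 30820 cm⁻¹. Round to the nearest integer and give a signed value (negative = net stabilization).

Each CN⁻ contributes -1; 6 × (-1) = -6. With overall charge -3, Fe is in the +3 oxidation state.
Fe sits in group 8; removing 3 electrons leaves Fe³⁺ with 8 − 3 = 5 d electrons.
Configuration: t₂g⁵ eg⁰.
Orbital CFSE = 5(-0.4) + 0(0.6) = -2.0Δo = -2.0 × 35480 = -70960 cm⁻¹.
High-spin d⁵ would be t₂g³ eg² with 0 pairs; low-spin has 2, so 2 excess pairs cost +2P = +61640 cm⁻¹.
Net CFSE = -70960 + 61640 = -9320 cm⁻¹.

-9320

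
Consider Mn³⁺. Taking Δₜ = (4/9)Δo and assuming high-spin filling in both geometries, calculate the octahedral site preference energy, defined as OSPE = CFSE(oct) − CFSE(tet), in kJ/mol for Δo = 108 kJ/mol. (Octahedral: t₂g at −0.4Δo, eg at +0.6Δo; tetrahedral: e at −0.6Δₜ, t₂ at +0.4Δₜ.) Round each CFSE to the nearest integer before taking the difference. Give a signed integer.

Mn is in group 7, so Mn³⁺ is d⁴ (7 − 3 = 4).
Octahedral (high-spin): t2g^3 e_g^1, CFSE = 3(−0.4) + 1(+0.6) = -0.6Δo = -0.6 × 108 = -65 kJ/mol.
Tetrahedral: e^2 t2^2, CFSE = 2(−0.6) + 2(+0.4) = -0.4Δₜ = -0.4 × (4/9) × 108 = -19 kJ/mol.
Subtracting, OSPE = -65 − (-19) = -46 kJ/mol.

-46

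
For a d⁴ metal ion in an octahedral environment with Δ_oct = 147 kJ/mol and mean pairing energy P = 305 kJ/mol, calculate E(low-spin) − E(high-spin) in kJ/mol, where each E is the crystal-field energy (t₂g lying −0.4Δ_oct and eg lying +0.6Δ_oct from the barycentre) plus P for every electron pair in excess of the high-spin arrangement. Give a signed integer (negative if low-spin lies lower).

158

In the high-spin limit (t₂g³ eg¹) the orbital term is -0.6Δ_oct = -88 kJ/mol, with no excess pairing.
Low-spin t₂g⁴ eg⁰ gives -1.6Δ_oct = -235 kJ/mol, but forming 1 extra pair costs 1P = 305 kJ/mol, so E(LS) = -235 + 305 = 70 kJ/mol.
The difference is 70 − (-88) = 158 kJ/mol, so high-spin lies lower.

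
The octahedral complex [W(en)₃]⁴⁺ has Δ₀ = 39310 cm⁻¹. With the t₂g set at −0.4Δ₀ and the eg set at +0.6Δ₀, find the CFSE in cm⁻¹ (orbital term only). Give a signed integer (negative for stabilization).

en is neutral, so the +4 overall charge sits on W: oxidation state +4.
Group 6 minus oxidation state +4 gives a d² configuration for W⁴⁺.
Electron filling gives t₂g² eg⁰.
Orbital CFSE = 2(-0.4) + 0(0.6) = -0.8Δ₀ = -0.8 × 39310 = -31448 cm⁻¹.

-31448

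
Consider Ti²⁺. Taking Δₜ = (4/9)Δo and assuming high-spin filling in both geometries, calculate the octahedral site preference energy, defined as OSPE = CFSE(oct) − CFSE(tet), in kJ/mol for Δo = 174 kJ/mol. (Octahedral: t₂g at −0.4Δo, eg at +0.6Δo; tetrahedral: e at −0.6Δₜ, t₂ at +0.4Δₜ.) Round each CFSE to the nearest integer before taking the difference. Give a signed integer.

-46

Ti is in group 4, so Ti²⁺ is d² (4 − 2 = 2).
In an octahedral site d² (HS) is t2g^2 e_g^0, giving CFSE(oct) = -0.8Δo = -139 kJ/mol.
In a tetrahedral site the filling is e^2 t2^0: CFSE(tet) = -1.2Δₜ = -1.2 × (4/9)(174) = -93 kJ/mol.
OSPE = CFSE(oct) − CFSE(tet) = -139 − (-93) = -46 kJ/mol.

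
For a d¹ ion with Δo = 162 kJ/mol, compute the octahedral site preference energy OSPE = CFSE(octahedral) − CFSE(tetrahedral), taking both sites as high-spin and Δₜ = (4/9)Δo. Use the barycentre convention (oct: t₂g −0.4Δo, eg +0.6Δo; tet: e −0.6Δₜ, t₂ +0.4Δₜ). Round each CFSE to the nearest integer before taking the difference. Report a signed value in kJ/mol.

-22

In an octahedral site d¹ (HS) is t2g^1 e_g^0, giving CFSE(oct) = -0.4Δo = -65 kJ/mol.
Tetrahedral e^1 t2^0 gives -0.6Δₜ = -0.6 × (4/9) × 162 = -43 kJ/mol.
OSPE = -65 − (-43) = -22 kJ/mol.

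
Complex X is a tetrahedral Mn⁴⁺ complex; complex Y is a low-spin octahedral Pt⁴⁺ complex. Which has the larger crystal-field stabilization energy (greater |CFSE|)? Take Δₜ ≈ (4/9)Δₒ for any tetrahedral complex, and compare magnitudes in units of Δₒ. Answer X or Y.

Y

X: Mn sits in group 7; removing 4 electrons leaves Mn⁴⁺ with 7 − 4 = 3 d electrons; Tetrahedral splitting is small, so the complex is high-spin; e² t₂¹, CFSE = -0.8Δₜ ≈ -0.36Δₒ.
Y: Pt sits in group 10; removing 4 electrons leaves Pt⁴⁺ with 10 − 4 = 6 d electrons; t2g^6 e_g^0, CFSE = -2.4Δₒ.
So Y has the larger |CFSE|.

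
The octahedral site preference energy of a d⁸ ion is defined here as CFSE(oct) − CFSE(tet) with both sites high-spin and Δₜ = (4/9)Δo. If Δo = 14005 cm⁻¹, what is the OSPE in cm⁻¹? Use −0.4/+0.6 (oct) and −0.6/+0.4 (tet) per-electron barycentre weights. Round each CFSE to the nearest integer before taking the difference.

-11826

Octahedral (high-spin): t₂g⁶ eg², CFSE = 6(−0.4) + 2(+0.6) = -1.2Δo = -1.2 × 14005 = -16806 cm⁻¹.
Tetrahedral e⁴ t₂⁴ gives -0.8Δₜ = -0.8 × (4/9) × 14005 = -4980 cm⁻¹.
OSPE = -16806 − (-4980) = -11826 cm⁻¹.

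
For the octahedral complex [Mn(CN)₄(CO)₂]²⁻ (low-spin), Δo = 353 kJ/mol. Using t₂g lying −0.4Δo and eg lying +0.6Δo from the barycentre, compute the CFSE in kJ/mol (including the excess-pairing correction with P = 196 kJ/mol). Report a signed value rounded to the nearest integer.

Ligand charges: 4×(-1) from CN⁻ and 2×(+0) from CO sum to -4; with overall charge -2, Mn is +2.
Mn is in group 7, so Mn²⁺ is d⁵ (7 − 2 = 5).
Electron filling gives t₂g⁵ eg⁰.
The orbital stabilization is -2.0Δo = -2.0 × 353 = -706 kJ/mol.
High-spin d⁵ would be t₂g³ eg² with 0 pairs; low-spin has 2, so 2 excess pairs cost +2P = +392 kJ/mol.
Combining: -706 + 392 = -314 kJ/mol.

-314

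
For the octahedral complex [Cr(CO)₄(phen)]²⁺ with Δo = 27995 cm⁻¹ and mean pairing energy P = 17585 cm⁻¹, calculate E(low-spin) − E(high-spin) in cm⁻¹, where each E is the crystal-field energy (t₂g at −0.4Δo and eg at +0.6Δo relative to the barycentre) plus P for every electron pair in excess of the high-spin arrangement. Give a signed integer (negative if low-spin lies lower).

Ligand charges: 4×(+0) from CO and 1×(+0) from phen sum to +0; with overall charge +2, Cr is +2.
Cr sits in group 6; removing 2 electrons leaves Cr²⁺ with 6 − 2 = 4 d electrons.
In the high-spin limit (t₂g³ eg¹) the orbital term is -0.6Δo = -16797 cm⁻¹, with no excess pairing.
Low-spin: t₂g⁴ eg⁰, orbital CFSE = -1.6Δo = -44792 cm⁻¹; plus 1 excess pair × P = +17585 cm⁻¹; total -27207 cm⁻¹.
E(LS) − E(HS) = -27207 − (-16797) = -10410 cm⁻¹.

-10410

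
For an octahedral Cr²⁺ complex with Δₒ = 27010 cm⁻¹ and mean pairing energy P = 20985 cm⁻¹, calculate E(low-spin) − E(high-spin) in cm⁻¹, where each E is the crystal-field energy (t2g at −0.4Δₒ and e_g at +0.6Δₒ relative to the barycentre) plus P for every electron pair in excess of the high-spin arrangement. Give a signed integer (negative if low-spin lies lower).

Cr sits in group 6; removing 2 electrons leaves Cr²⁺ with 6 − 2 = 4 d electrons.
In the high-spin limit (t2g^3 e_g^1) the orbital term is -0.6Δₒ = -16206 cm⁻¹, with no excess pairing.
For low-spin the configuration is t2g^4 e_g^0: orbital energy -1.6 × 27010 = -43216 cm⁻¹, and 1 additional pair relative to high-spin adds 20985 cm⁻¹, giving -22231 cm⁻¹.
E(LS) − E(HS) = -22231 − (-16206) = -6025 cm⁻¹.

-6025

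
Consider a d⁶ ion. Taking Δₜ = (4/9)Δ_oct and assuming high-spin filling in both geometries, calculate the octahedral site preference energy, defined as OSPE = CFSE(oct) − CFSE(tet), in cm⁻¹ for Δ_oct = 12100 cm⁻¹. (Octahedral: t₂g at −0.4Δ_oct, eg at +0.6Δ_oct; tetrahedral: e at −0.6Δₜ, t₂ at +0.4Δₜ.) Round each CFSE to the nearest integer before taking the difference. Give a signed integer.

-1613

Octahedral (high-spin): t₂g⁴ eg², CFSE = 4(−0.4) + 2(+0.6) = -0.4Δ_oct = -0.4 × 12100 = -4840 cm⁻¹.
Tetrahedral e³ t₂³ gives -0.6Δₜ = -0.6 × (4/9) × 12100 = -3227 cm⁻¹.
OSPE = CFSE(oct) − CFSE(tet) = -4840 − (-3227) = -1613 cm⁻¹.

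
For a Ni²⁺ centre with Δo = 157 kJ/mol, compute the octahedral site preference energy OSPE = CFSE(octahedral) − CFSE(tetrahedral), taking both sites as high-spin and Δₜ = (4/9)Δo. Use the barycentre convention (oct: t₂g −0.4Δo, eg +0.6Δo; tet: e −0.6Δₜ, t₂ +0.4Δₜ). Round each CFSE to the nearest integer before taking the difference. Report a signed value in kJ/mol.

-132

Ni sits in group 10; removing 2 electrons leaves Ni²⁺ with 10 − 2 = 8 d electrons.
Octahedral high-spin t₂g⁶ eg²: CFSE = -1.2 × 157 = -188 kJ/mol.
In a tetrahedral site the filling is e⁴ t₂⁴: CFSE(tet) = -0.8Δₜ = -0.8 × (4/9)(157) = -56 kJ/mol.
Subtracting, OSPE = -188 − (-56) = -132 kJ/mol.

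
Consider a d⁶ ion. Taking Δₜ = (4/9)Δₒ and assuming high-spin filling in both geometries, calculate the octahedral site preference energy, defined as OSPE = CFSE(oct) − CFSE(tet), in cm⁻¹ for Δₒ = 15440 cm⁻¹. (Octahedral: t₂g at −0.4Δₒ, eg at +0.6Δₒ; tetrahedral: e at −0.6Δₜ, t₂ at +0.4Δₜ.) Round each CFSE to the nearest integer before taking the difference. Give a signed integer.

-2059

Octahedral high-spin t2g^4 e_g^2: CFSE = -0.4 × 15440 = -6176 cm⁻¹.
Tetrahedral e^3 t2^3 gives -0.6Δₜ = -0.6 × (4/9) × 15440 = -4117 cm⁻¹.
Subtracting, OSPE = -6176 − (-4117) = -2059 cm⁻¹.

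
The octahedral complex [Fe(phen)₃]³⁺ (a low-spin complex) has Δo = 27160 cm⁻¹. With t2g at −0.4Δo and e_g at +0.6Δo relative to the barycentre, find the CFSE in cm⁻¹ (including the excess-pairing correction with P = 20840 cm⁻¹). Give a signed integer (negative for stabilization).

phen is neutral, so the +3 overall charge sits on Fe: oxidation state +3.
Fe sits in group 8; removing 3 electrons leaves Fe³⁺ with 8 − 3 = 5 d electrons.
Electron filling gives t2g^5 e_g^0.
The orbital stabilization is -2.0Δo = -2.0 × 27160 = -54320 cm⁻¹.
Relative to high-spin t2g^3 e_g^2 (0 paired), the low-spin configuration has 2 additional pairs, contributing +2 × 20840 = +41680 cm⁻¹.
Combining: -54320 + 41680 = -12640 cm⁻¹.

-12640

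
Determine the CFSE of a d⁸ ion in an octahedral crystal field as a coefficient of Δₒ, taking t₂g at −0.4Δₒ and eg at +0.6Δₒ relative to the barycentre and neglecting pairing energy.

-1.2 Δₒ

Configuration: t₂g⁶ eg².
CFSE = 6(-0.4Δₒ) + 2(0.6Δₒ) = -2.4Δₒ + 1.2Δₒ = -1.2Δₒ.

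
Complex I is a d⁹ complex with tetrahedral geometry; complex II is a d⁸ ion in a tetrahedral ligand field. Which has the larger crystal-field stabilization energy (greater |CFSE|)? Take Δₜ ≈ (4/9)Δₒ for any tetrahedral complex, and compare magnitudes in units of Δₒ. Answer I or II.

II

I: Tetrahedral splitting is small, so the complex is high-spin; e⁴ t₂⁵, CFSE = -0.4Δₜ ≈ -0.18Δₒ.
II: With tetrahedral geometry the complex is necessarily high-spin; e⁴ t₂⁴, CFSE = -0.8Δₜ ≈ -0.36Δₒ.
So II has the larger |CFSE|.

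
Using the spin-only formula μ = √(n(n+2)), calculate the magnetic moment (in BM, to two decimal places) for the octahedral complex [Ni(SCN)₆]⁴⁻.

2.83 BM

Each SCN⁻ contributes -1; 6 × (-1) = -6. With overall charge -4, Ni is in the +2 oxidation state.
Group 10 minus oxidation state +2 gives a d⁸ configuration for Ni²⁺.
Configuration: t₂g⁶ eg² → 2 unpaired electrons.
μ(spin-only) = √[2(2+2)] = √8 ≈ 2.83 BM.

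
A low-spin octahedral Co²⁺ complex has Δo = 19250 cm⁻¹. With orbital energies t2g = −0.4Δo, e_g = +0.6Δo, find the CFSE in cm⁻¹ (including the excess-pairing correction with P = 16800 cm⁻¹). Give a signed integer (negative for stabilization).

Co sits in group 9; removing 2 electrons leaves Co²⁺ with 9 − 2 = 7 d electrons.
The d⁷ electrons fill as t2g^6 e_g^1.
The orbital stabilization is -1.8Δo = -1.8 × 19250 = -34650 cm⁻¹.
High-spin d⁷ would be t2g^5 e_g^2 with 2 pairs; low-spin has 3, so 1 excess pair costs +1P = +16800 cm⁻¹.
Net CFSE = -34650 + 16800 = -17850 cm⁻¹.

-17850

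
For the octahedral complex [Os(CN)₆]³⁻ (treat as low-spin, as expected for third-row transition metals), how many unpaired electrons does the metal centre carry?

1

Each CN⁻ contributes -1; 6 × (-1) = -6. With overall charge -3, Os is in the +3 oxidation state.
Os is in group 8, so Os³⁺ is d⁵ (8 − 3 = 5).
Configuration: t₂g⁵ eg⁰, giving 1 unpaired electron.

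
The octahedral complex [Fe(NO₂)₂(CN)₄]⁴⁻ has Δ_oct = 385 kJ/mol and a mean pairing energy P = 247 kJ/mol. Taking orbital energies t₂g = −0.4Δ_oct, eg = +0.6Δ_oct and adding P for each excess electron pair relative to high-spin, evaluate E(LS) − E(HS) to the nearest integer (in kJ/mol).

-276

Ligand charges: 2×(-1) from NO₂⁻ and 4×(-1) from CN⁻ sum to -6; with overall charge -4, Fe is +2.
Fe²⁺: group 8, so d-count = 8 − 2 = 6.
High-spin: t₂g⁴ eg², CFSE = -0.4Δ_oct = -154 kJ/mol.
Low-spin: t₂g⁶ eg⁰, orbital CFSE = -2.4Δ_oct = -924 kJ/mol; plus 2 excess pairs × P = +494 kJ/mol; total -430 kJ/mol.
The difference is -430 − (-154) = -276 kJ/mol, so low-spin lies lower.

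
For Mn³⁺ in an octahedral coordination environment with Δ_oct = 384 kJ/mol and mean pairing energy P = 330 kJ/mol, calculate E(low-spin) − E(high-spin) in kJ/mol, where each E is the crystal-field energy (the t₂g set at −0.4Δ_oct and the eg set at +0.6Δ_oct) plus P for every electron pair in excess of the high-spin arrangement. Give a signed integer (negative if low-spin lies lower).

-54

Mn is in group 7, so Mn³⁺ is d⁴ (7 − 3 = 4).
High-spin d⁴ fills as t₂g³ eg¹ with CFSE 3(−0.4) + 1(+0.6) = -0.6Δ_oct = -230 kJ/mol.
For low-spin the configuration is t₂g⁴ eg⁰: orbital energy -1.6 × 384 = -614 kJ/mol, and 1 additional pair relative to high-spin adds 330 kJ/mol, giving -284 kJ/mol.
Thus E(LS) − E(HS) = -54 kJ/mol.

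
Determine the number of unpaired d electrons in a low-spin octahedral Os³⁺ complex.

Os³⁺: group 8, so d-count = 8 − 3 = 5.
Configuration: t₂g⁵ eg⁰, giving 1 unpaired electron.

1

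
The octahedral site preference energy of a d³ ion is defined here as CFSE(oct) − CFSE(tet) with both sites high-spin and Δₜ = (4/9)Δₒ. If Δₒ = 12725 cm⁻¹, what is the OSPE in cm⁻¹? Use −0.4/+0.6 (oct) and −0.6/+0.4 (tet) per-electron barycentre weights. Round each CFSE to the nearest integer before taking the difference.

-10746

Octahedral high-spin t2g^3 e_g^0: CFSE = -1.2 × 12725 = -15270 cm⁻¹.
Tetrahedral e^2 t2^1 gives -0.8Δₜ = -0.8 × (4/9) × 12725 = -4524 cm⁻¹.
OSPE = -15270 − (-4524) = -10746 cm⁻¹.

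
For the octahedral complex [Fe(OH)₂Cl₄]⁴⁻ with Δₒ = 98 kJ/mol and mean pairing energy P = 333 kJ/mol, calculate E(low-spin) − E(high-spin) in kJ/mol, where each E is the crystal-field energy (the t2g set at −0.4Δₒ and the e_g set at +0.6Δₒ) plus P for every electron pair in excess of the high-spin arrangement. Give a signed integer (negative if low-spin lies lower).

Ligand charges: 2×(-1) from OH⁻ and 4×(-1) from Cl⁻ sum to -6; with overall charge -4, Fe is +2.
Fe²⁺: group 8, so d-count = 8 − 2 = 6.
High-spin d⁶ fills as t2g^4 e_g^2 with CFSE 4(−0.4) + 2(+0.6) = -0.4Δₒ = -39 kJ/mol.
Low-spin: t2g^6 e_g^0, orbital CFSE = -2.4Δₒ = -235 kJ/mol; plus 2 excess pairs × P = +666 kJ/mol; total 431 kJ/mol.
E(LS) − E(HS) = 431 − (-39) = 470 kJ/mol.

470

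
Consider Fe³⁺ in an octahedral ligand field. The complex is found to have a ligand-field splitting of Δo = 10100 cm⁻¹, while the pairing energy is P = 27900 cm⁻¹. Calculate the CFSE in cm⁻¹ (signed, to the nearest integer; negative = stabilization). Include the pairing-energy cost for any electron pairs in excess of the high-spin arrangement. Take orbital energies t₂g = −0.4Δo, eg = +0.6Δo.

0

Fe is in group 8, so Fe³⁺ is d⁵ (8 − 3 = 5).
Δo < P, so pairing is avoided: the ground state is high-spin.
Configuration: t₂g³ eg².
Orbital CFSE = 0.0Δo = 0.0 × 10100 = 0 cm⁻¹.
High-spin has no excess pairs, so no pairing correction applies.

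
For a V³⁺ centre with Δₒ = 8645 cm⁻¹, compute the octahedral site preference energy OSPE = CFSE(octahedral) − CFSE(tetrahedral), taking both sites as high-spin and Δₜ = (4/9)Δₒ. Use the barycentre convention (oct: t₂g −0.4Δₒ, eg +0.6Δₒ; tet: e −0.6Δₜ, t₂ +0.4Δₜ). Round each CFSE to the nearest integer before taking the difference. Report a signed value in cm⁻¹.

V sits in group 5; removing 3 electrons leaves V³⁺ with 5 − 3 = 2 d electrons.
In an octahedral site d² (HS) is t2g^2 e_g^0, giving CFSE(oct) = -0.8Δₒ = -6916 cm⁻¹.
Tetrahedral: e^2 t2^0, CFSE = 2(−0.6) + 0(+0.4) = -1.2Δₜ = -1.2 × (4/9) × 8645 = -4611 cm⁻¹.
Subtracting, OSPE = -6916 − (-4611) = -2305 cm⁻¹.

-2305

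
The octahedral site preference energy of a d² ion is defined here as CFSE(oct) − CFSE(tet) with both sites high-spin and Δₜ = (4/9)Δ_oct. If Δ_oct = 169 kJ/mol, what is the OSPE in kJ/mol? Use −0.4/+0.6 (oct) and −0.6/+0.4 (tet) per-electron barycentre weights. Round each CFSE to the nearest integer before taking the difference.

Octahedral high-spin t2g^2 e_g^0: CFSE = -0.8 × 169 = -135 kJ/mol.
Tetrahedral: e^2 t2^0, CFSE = 2(−0.6) + 0(+0.4) = -1.2Δₜ = -1.2 × (4/9) × 169 = -90 kJ/mol.
OSPE = -135 − (-90) = -45 kJ/mol.

-45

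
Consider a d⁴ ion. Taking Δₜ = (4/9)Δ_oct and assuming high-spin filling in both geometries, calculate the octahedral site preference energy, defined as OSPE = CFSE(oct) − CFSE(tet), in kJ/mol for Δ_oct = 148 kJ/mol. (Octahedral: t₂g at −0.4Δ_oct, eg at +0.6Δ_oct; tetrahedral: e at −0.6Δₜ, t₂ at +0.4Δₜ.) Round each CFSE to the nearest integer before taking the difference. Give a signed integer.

Octahedral high-spin t2g^3 e_g^1: CFSE = -0.6 × 148 = -89 kJ/mol.
In a tetrahedral site the filling is e^2 t2^2: CFSE(tet) = -0.4Δₜ = -0.4 × (4/9)(148) = -26 kJ/mol.
OSPE = CFSE(oct) − CFSE(tet) = -89 − (-26) = -63 kJ/mol.

-63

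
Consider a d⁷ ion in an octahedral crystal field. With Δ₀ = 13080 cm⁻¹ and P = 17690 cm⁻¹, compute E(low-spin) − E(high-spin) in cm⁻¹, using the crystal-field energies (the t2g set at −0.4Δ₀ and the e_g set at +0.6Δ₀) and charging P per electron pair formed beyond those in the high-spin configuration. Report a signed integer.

In the high-spin limit (t2g^5 e_g^2) the orbital term is -0.8Δ₀ = -10464 cm⁻¹, with no excess pairing.
Low-spin: t2g^6 e_g^1, orbital CFSE = -1.8Δ₀ = -23544 cm⁻¹; plus 1 excess pair × P = +17690 cm⁻¹; total -5854 cm⁻¹.
The difference is -5854 − (-10464) = 4610 cm⁻¹, so high-spin lies lower.

4610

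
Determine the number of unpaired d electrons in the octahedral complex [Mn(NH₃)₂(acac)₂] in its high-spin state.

5

Ligand charges: 2×(+0) from NH₃ and 2×(-1) from acac⁻ sum to -2; with overall charge +0, Mn is +2.
Mn²⁺: group 7, so d-count = 7 − 2 = 5.
Configuration: t₂g³ eg², giving 5 unpaired electrons.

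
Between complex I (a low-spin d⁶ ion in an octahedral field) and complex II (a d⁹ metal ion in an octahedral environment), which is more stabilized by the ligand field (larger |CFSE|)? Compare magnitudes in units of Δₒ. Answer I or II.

I: t₂g⁶ eg⁰, CFSE = -2.4Δₒ.
II: For octahedral d⁹ the high- and low-spin configurations coincide; t2g^6 e_g^3, CFSE = -0.6Δₒ.
So I has the larger |CFSE|.

I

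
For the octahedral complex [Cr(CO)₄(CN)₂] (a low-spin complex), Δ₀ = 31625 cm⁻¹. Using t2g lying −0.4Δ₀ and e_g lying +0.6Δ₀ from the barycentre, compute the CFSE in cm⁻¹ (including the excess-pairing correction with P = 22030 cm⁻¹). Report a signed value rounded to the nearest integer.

-28570

Ligand charges: 4×(+0) from CO and 2×(-1) from CN⁻ sum to -2; with overall charge +0, Cr is +2.
Cr sits in group 6; removing 2 electrons leaves Cr²⁺ with 6 − 2 = 4 d electrons.
The d⁴ electrons fill as t2g^4 e_g^0.
CFSE(orbital) = 4×(-0.4Δ₀) + 0×(0.6Δ₀) = -1.6Δ₀; with Δ₀ = 31625 cm⁻¹ that is -50600 cm⁻¹.
Pairing penalty: 1 pair vs 0 in the high-spin reference → 1 extra × P = 22030 cm⁻¹.
Net CFSE = -50600 + 22030 = -28570 cm⁻¹.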